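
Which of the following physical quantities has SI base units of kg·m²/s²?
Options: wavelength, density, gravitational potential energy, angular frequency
Checking the SI base units of each option:
  wavelength (λ = v/f): m  ✗
  density (ρ = m/V): kg/m³  ✗
  gravitational potential energy (U = -GMm/r): kg·m²/s²  ✓ matches
  angular frequency (ω = 2πf): 1/s  ✗

Only gravitational potential energy has units kg·m²/s².

Answer: gravitational potential energy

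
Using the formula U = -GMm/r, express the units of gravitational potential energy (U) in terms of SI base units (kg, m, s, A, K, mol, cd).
Units of each symbol in U = -GMm/r:
  G (gravitational constant): m³/(kg·s²)
  M (mass): kg
  m (mass): kg
  r (distance): m  → in the denominator, contributes 1/m
  The minus sign does not affect the units.

Multiplying the contributions: [m³/(kg·s²)] · [kg] · [kg] · [1/m]
Adding exponents of each base unit: kg: 1, m: 2, s: -2
SI base units of gravitational potential energy: kg·m²/s²

Answer: kg·m²/s²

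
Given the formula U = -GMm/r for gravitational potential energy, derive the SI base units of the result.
Units of each symbol in U = -GMm/r:
  G (gravitational constant): m³/(kg·s²)
  M (mass): kg
  m (mass): kg
  r (distance): m  → in the denominator, contributes 1/m
  The minus sign does not affect the units.

Multiplying the contributions: [m³/(kg·s²)] · [kg] · [kg] · [1/m]
Adding exponents of each base unit: kg: 1, m: 2, s: -2
SI base units of gravitational potential energy: kg·m²/s²

Answer: kg·m²/s²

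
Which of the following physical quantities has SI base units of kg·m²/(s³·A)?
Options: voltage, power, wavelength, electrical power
Checking the SI base units of each option:
  voltage (V = IR): kg·m²/(s³·A)  ✓ matches
  power (P = W/t): kg·m²/s³  ✗
  wavelength (λ = v/f): m  ✗
  electrical power (P = IV): kg·m²/s³  ✗

Only voltage has units kg·m²/(s³·A).

Answer: voltage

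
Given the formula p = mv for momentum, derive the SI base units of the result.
Units of each symbol in p = mv:
  m (mass): kg
  v (velocity): m/s

Multiplying the contributions: [kg] · [m/s]
Adding exponents of each base unit: kg: 1, m: 1, s: -1
SI base units of momentum: kg·m/s

Answer: kg·m/s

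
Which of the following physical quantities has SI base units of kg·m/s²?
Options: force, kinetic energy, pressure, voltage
Checking the SI base units of each option:
  force (F = ma): kg·m/s²  ✓ matches
  kinetic energy (E = ½mv²): kg·m²/s²  ✗
  pressure (P = F/A): kg/(m·s²)  ✗
  voltage (V = IR): kg·m²/(s³·A)  ✗

Only force has units kg·m/s².

Answer: force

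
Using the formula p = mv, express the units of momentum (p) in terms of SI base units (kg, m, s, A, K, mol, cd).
Units of each symbol in p = mv:
  m (mass): kg
  v (velocity): m/s

Multiplying the contributions: [kg] · [m/s]
Adding exponents of each base unit: kg: 1, m: 1, s: -1
SI base units of momentum: kg·m/s

Answer: kg·m/s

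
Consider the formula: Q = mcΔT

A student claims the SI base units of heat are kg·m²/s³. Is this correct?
Units of each symbol in Q = mcΔT:
  m (mass): kg
  c (specific heat capacity, in J/(kg·K)): m²/(s²·K)
  ΔT (temperature change): K

Multiplying the contributions: [kg] · [m²/(s²·K)] · [K]
Adding exponents of each base unit: kg: 1, m: 2, s: -2
SI base units of heat: kg·m²/s²

The claimed units kg·m²/s³ (exponents kg: 1, m: 2, s: -3) do not match the derived units kg·m²/s² (exponents kg: 1, m: 2, s: -2), so the claim is incorrect.

Answer: No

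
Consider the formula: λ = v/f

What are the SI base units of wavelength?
Units of each symbol in λ = v/f:
  v (wave speed): m/s
  f (frequency): 1/s  → in the denominator, contributes s

Multiplying the contributions: [m/s] · [s]
Adding exponents of each base unit: m: 1
SI base units of wavelength: m

Answer: m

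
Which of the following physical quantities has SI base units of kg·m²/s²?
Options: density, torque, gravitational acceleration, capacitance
Checking the SI base units of each option:
  density (ρ = m/V): kg/m³  ✗
  torque (τ = Fr): kg·m²/s²  ✓ matches
  gravitational acceleration (g = GM/r²): m/s²  ✗
  capacitance (C = Q/V): s⁴·A²/(kg·m²)  ✗

Only torque has units kg·m²/s².

Answer: torque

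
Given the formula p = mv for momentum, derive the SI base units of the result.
Units of each symbol in p = mv:
  m (mass): kg
  v (velocity): m/s

Multiplying the contributions: [kg] · [m/s]
Adding exponents of each base unit: kg: 1, m: 1, s: -1
SI base units of momentum: kg·m/s

Answer: kg·m/s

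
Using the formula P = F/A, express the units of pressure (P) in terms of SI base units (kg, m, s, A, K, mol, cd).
Units of each symbol in P = F/A:
  F (force): kg·m/s²
  A (area): m²  → in the denominator, contributes 1/m²

Multiplying the contributions: [kg·m/s²] · [1/m²]
Adding exponents of each base unit: kg: 1, m: -1, s: -2
SI base units of pressure: kg/(m·s²)

Answer: kg/(m·s²)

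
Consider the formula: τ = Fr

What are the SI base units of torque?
Units of each symbol in τ = Fr:
  F (force): kg·m/s²
  r (lever arm): m

Multiplying the contributions: [kg·m/s²] · [m]
Adding exponents of each base unit: kg: 1, m: 2, s: -2
SI base units of torque: kg·m²/s²

Answer: kg·m²/s²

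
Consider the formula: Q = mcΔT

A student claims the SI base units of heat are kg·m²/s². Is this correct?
Units of each symbol in Q = mcΔT:
  m (mass): kg
  c (specific heat capacity, in J/(kg·K)): m²/(s²·K)
  ΔT (temperature change): K

Multiplying the contributions: [kg] · [m²/(s²·K)] · [K]
Adding exponents of each base unit: kg: 1, m: 2, s: -2
SI base units of heat: kg·m²/s²

The claimed units kg·m²/s² match the derived units, so the claim is correct.

Answer: Yes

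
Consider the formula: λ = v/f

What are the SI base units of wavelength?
Units of each symbol in λ = v/f:
  v (wave speed): m/s
  f (frequency): 1/s  → in the denominator, contributes s

Multiplying the contributions: [m/s] · [s]
Adding exponents of each base unit: m: 1
SI base units of wavelength: m

Answer: m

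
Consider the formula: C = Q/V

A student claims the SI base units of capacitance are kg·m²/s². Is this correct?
Units of each symbol in C = Q/V:
  Q (charge, in coulombs): s·A
  V (voltage, in volts): kg·m²/(s³·A)  → in the denominator, contributes s³·A/(kg·m²)

Multiplying the contributions: [s·A] · [s³·A/(kg·m²)]
Adding exponents of each base unit: kg: -1, m: -2, s: 4, A: 2
SI base units of capacitance: s⁴·A²/(kg·m²)

The claimed units kg·m²/s² (exponents kg: 1, m: 2, s: -2) do not match the derived units s⁴·A²/(kg·m²) (exponents kg: -1, m: -2, s: 4, A: 2), so the claim is incorrect.

Answer: No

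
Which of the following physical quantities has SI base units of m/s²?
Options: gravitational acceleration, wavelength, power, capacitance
Checking the SI base units of each option:
  gravitational acceleration (g = GM/r²): m/s²  ✓ matches
  wavelength (λ = v/f): m  ✗
  power (P = W/t): kg·m²/s³  ✗
  capacitance (C = Q/V): s⁴·A²/(kg·m²)  ✗

Only gravitational acceleration has units m/s².

Answer: gravitational acceleration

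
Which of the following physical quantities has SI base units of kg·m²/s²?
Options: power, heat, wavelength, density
Checking the SI base units of each option:
  power (P = W/t): kg·m²/s³  ✗
  heat (Q = mcΔT): kg·m²/s²  ✓ matches
  wavelength (λ = v/f): m  ✗
  density (ρ = m/V): kg/m³  ✗

Only heat has units kg·m²/s².

Answer: heat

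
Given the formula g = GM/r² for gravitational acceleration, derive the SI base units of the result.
Units of each symbol in g = GM/r²:
  G (gravitational constant): m³/(kg·s²)
  M (mass): kg
  r (distance): m  → to the power 2 in the denominator, contributes 1/m²

Multiplying the contributions: [m³/(kg·s²)] · [kg] · [1/m²]
Adding exponents of each base unit: m: 1, s: -2
SI base units of gravitational acceleration: m/s²

Answer: m/s²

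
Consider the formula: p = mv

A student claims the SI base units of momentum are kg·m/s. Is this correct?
Units of each symbol in p = mv:
  m (mass): kg
  v (velocity): m/s

Multiplying the contributions: [kg] · [m/s]
Adding exponents of each base unit: kg: 1, m: 1, s: -1
SI base units of momentum: kg·m/s

The claimed units kg·m/s match the derived units, so the claim is correct.

Answer: Yes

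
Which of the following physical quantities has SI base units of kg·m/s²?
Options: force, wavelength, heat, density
Checking the SI base units of each option:
  force (F = ma): kg·m/s²  ✓ matches
  wavelength (λ = v/f): m  ✗
  heat (Q = mcΔT): kg·m²/s²  ✗
  density (ρ = m/V): kg/m³  ✗

Only force has units kg·m/s².

Answer: force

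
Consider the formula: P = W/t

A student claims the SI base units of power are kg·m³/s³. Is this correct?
Units of each symbol in P = W/t:
  W (work): kg·m²/s²
  t (time): s  → in the denominator, contributes 1/s

Multiplying the contributions: [kg·m²/s²] · [1/s]
Adding exponents of each base unit: kg: 1, m: 2, s: -3
SI base units of power: kg·m²/s³

The claimed units kg·m³/s³ (exponents kg: 1, m: 3, s: -3) do not match the derived units kg·m²/s³ (exponents kg: 1, m: 2, s: -3), so the claim is incorrect.

Answer: No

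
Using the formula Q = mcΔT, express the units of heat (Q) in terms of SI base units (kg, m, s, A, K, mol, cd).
Units of each symbol in Q = mcΔT:
  m (mass): kg
  c (specific heat capacity, in J/(kg·K)): m²/(s²·K)
  ΔT (temperature change): K

Multiplying the contributions: [kg] · [m²/(s²·K)] · [K]
Adding exponents of each base unit: kg: 1, m: 2, s: -2
SI base units of heat: kg·m²/s²

Answer: kg·m²/s²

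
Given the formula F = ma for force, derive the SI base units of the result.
Units of each symbol in F = ma:
  m (mass): kg
  a (acceleration): m/s²

Multiplying the contributions: [kg] · [m/s²]
Adding exponents of each base unit: kg: 1, m: 1, s: -2
SI base units of force: kg·m/s²

Answer: kg·m/s²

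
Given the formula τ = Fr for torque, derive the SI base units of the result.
Units of each symbol in τ = Fr:
  F (force): kg·m/s²
  r (lever arm): m

Multiplying the contributions: [kg·m/s²] · [m]
Adding exponents of each base unit: kg: 1, m: 2, s: -2
SI base units of torque: kg·m²/s²

Answer: kg·m²/s²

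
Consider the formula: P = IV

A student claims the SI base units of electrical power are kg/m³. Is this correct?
Units of each symbol in P = IV:
  I (current): A
  V (voltage, in volts): kg·m²/(s³·A)

Multiplying the contributions: [A] · [kg·m²/(s³·A)]
Adding exponents of each base unit: kg: 1, m: 2, s: -3
SI base units of electrical power: kg·m²/s³

The claimed units kg/m³ (exponents kg: 1, m: -3) do not match the derived units kg·m²/s³ (exponents kg: 1, m: 2, s: -3), so the claim is incorrect.

Answer: No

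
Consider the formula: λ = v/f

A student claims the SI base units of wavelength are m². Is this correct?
Units of each symbol in λ = v/f:
  v (wave speed): m/s
  f (frequency): 1/s  → in the denominator, contributes s

Multiplying the contributions: [m/s] · [s]
Adding exponents of each base unit: m: 1
SI base units of wavelength: m

The claimed units m² (exponents m: 2) do not match the derived units m (exponents m: 1), so the claim is incorrect.

Answer: No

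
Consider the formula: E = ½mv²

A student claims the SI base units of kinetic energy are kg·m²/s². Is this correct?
Units of each symbol in E = ½mv²:
  m (mass): kg
  v (speed): m/s  → to the power 2, contributes m²/s²
  The factor ½ is dimensionless.

Multiplying the contributions: [kg] · [m²/s²]
Adding exponents of each base unit: kg: 1, m: 2, s: -2
SI base units of kinetic energy: kg·m²/s²

The claimed units kg·m²/s² match the derived units, so the claim is correct.

Answer: Yes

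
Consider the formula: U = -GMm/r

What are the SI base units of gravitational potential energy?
Units of each symbol in U = -GMm/r:
  G (gravitational constant): m³/(kg·s²)
  M (mass): kg
  m (mass): kg
  r (distance): m  → in the denominator, contributes 1/m
  The minus sign does not affect the units.

Multiplying the contributions: [m³/(kg·s²)] · [kg] · [kg] · [1/m]
Adding exponents of each base unit: kg: 1, m: 2, s: -2
SI base units of gravitational potential energy: kg·m²/s²

Answer: kg·m²/s²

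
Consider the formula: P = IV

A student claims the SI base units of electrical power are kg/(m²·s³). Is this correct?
Units of each symbol in P = IV:
  I (current): A
  V (voltage, in volts): kg·m²/(s³·A)

Multiplying the contributions: [A] · [kg·m²/(s³·A)]
Adding exponents of each base unit: kg: 1, m: 2, s: -3
SI base units of electrical power: kg·m²/s³

The claimed units kg/(m²·s³) (exponents kg: 1, m: -2, s: -3) do not match the derived units kg·m²/s³ (exponents kg: 1, m: 2, s: -3), so the claim is incorrect.

Answer: No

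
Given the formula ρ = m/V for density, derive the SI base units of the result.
Units of each symbol in ρ = m/V:
  m (mass): kg
  V (volume): m³  → in the denominator, contributes 1/m³

Multiplying the contributions: [kg] · [1/m³]
Adding exponents of each base unit: kg: 1, m: -3
SI base units of density: kg/m³

Answer: kg/m³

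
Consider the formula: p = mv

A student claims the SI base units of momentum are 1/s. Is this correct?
Units of each symbol in p = mv:
  m (mass): kg
  v (velocity): m/s

Multiplying the contributions: [kg] · [m/s]
Adding exponents of each base unit: kg: 1, m: 1, s: -1
SI base units of momentum: kg·m/s

The claimed units 1/s (exponents s: -1) do not match the derived units kg·m/s (exponents kg: 1, m: 1, s: -1), so the claim is incorrect.

Answer: No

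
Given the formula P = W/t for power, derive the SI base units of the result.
Units of each symbol in P = W/t:
  W (work): kg·m²/s²
  t (time): s  → in the denominator, contributes 1/s

Multiplying the contributions: [kg·m²/s²] · [1/s]
Adding exponents of each base unit: kg: 1, m: 2, s: -3
SI base units of power: kg·m²/s³

Answer: kg·m²/s³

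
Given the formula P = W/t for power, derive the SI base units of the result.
Units of each symbol in P = W/t:
  W (work): kg·m²/s²
  t (time): s  → in the denominator, contributes 1/s

Multiplying the contributions: [kg·m²/s²] · [1/s]
Adding exponents of each base unit: kg: 1, m: 2, s: -3
SI base units of power: kg·m²/s³

Answer: kg·m²/s³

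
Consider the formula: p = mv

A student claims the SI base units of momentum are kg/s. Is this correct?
Units of each symbol in p = mv:
  m (mass): kg
  v (velocity): m/s

Multiplying the contributions: [kg] · [m/s]
Adding exponents of each base unit: kg: 1, m: 1, s: -1
SI base units of momentum: kg·m/s

The claimed units kg/s (exponents kg: 1, s: -1) do not match the derived units kg·m/s (exponents kg: 1, m: 1, s: -1), so the claim is incorrect.

Answer: No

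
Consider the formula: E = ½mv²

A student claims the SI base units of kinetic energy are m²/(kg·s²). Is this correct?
Units of each symbol in E = ½mv²:
  m (mass): kg
  v (speed): m/s  → to the power 2, contributes m²/s²
  The factor ½ is dimensionless.

Multiplying the contributions: [kg] · [m²/s²]
Adding exponents of each base unit: kg: 1, m: 2, s: -2
SI base units of kinetic energy: kg·m²/s²

The claimed units m²/(kg·s²) (exponents kg: -1, m: 2, s: -2) do not match the derived units kg·m²/s² (exponents kg: 1, m: 2, s: -2), so the claim is incorrect.

Answer: No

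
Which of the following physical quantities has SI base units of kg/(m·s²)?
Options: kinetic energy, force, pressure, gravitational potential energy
Checking the SI base units of each option:
  kinetic energy (E = ½mv²): kg·m²/s²  ✗
  force (F = ma): kg·m/s²  ✗
  pressure (P = F/A): kg/(m·s²)  ✓ matches
  gravitational potential energy (U = -GMm/r): kg·m²/s²  ✗

Only pressure has units kg/(m·s²).

Answer: pressure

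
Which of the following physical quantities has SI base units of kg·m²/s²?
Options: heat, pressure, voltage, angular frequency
Checking the SI base units of each option:
  heat (Q = mcΔT): kg·m²/s²  ✓ matches
  pressure (P = F/A): kg/(m·s²)  ✗
  voltage (V = IR): kg·m²/(s³·A)  ✗
  angular frequency (ω = 2πf): 1/s  ✗

Only heat has units kg·m²/s².

Answer: heat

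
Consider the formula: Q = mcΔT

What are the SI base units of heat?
Units of each symbol in Q = mcΔT:
  m (mass): kg
  c (specific heat capacity, in J/(kg·K)): m²/(s²·K)
  ΔT (temperature change): K

Multiplying the contributions: [kg] · [m²/(s²·K)] · [K]
Adding exponents of each base unit: kg: 1, m: 2, s: -2
SI base units of heat: kg·m²/s²

Answer: kg·m²/s²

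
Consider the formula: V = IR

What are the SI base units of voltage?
Units of each symbol in V = IR:
  I (current): A
  R (resistance, in ohms): kg·m²/(s³·A²)

Multiplying the contributions: [A] · [kg·m²/(s³·A²)]
Adding exponents of each base unit: kg: 1, m: 2, s: -3, A: -1
SI base units of voltage: kg·m²/(s³·A)

Answer: kg·m²/(s³·A)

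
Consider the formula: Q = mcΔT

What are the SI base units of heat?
Units of each symbol in Q = mcΔT:
  m (mass): kg
  c (specific heat capacity, in J/(kg·K)): m²/(s²·K)
  ΔT (temperature change): K

Multiplying the contributions: [kg] · [m²/(s²·K)] · [K]
Adding exponents of each base unit: kg: 1, m: 2, s: -2
SI base units of heat: kg·m²/s²

Answer: kg·m²/s²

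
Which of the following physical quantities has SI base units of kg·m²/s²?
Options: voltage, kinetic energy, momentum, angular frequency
Checking the SI base units of each option:
  voltage (V = IR): kg·m²/(s³·A)  ✗
  kinetic energy (E = ½mv²): kg·m²/s²  ✓ matches
  momentum (p = mv): kg·m/s  ✗
  angular frequency (ω = 2πf): 1/s  ✗

Only kinetic energy has units kg·m²/s².

Answer: kinetic energy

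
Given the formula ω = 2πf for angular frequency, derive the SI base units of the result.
Units of each symbol in ω = 2πf:
  f (frequency): 1/s
  The factor 2π is dimensionless.

Multiplying the contributions: [1/s]
Adding exponents of each base unit: s: -1
SI base units of angular frequency: 1/s

Answer: 1/s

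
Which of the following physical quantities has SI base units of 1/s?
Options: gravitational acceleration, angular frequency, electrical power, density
Checking the SI base units of each option:
  gravitational acceleration (g = GM/r²): m/s²  ✗
  angular frequency (ω = 2πf): 1/s  ✓ matches
  electrical power (P = IV): kg·m²/s³  ✗
  density (ρ = m/V): kg/m³  ✗

Only angular frequency has units 1/s.

Answer: angular frequency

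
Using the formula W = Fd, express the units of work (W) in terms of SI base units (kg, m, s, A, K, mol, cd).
Units of each symbol in W = Fd:
  F (force): kg·m/s²
  d (displacement): m

Multiplying the contributions: [kg·m/s²] · [m]
Adding exponents of each base unit: kg: 1, m: 2, s: -2
SI base units of work: kg·m²/s²

Answer: kg·m²/s²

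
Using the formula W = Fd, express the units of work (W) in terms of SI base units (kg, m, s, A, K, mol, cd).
Units of each symbol in W = Fd:
  F (force): kg·m/s²
  d (displacement): m

Multiplying the contributions: [kg·m/s²] · [m]
Adding exponents of each base unit: kg: 1, m: 2, s: -2
SI base units of work: kg·m²/s²

Answer: kg·m²/s²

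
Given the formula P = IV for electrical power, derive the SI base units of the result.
Units of each symbol in P = IV:
  I (current): A
  V (voltage, in volts): kg·m²/(s³·A)

Multiplying the contributions: [A] · [kg·m²/(s³·A)]
Adding exponents of each base unit: kg: 1, m: 2, s: -3
SI base units of electrical power: kg·m²/s³

Answer: kg·m²/s³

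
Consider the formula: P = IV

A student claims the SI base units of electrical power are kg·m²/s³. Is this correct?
Units of each symbol in P = IV:
  I (current): A
  V (voltage, in volts): kg·m²/(s³·A)

Multiplying the contributions: [A] · [kg·m²/(s³·A)]
Adding exponents of each base unit: kg: 1, m: 2, s: -3
SI base units of electrical power: kg·m²/s³

The claimed units kg·m²/s³ match the derived units, so the claim is correct.

Answer: Yes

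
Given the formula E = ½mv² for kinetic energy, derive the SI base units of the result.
Units of each symbol in E = ½mv²:
  m (mass): kg
  v (speed): m/s  → to the power 2, contributes m²/s²
  The factor ½ is dimensionless.

Multiplying the contributions: [kg] · [m²/s²]
Adding exponents of each base unit: kg: 1, m: 2, s: -2
SI base units of kinetic energy: kg·m²/s²

Answer: kg·m²/s²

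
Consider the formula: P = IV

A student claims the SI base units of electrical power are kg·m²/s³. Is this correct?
Units of each symbol in P = IV:
  I (current): A
  V (voltage, in volts): kg·m²/(s³·A)

Multiplying the contributions: [A] · [kg·m²/(s³·A)]
Adding exponents of each base unit: kg: 1, m: 2, s: -3
SI base units of electrical power: kg·m²/s³

The claimed units kg·m²/s³ match the derived units, so the claim is correct.

Answer: Yes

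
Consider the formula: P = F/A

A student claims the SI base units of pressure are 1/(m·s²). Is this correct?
Units of each symbol in P = F/A:
  F (force): kg·m/s²
  A (area): m²  → in the denominator, contributes 1/m²

Multiplying the contributions: [kg·m/s²] · [1/m²]
Adding exponents of each base unit: kg: 1, m: -1, s: -2
SI base units of pressure: kg/(m·s²)

The claimed units 1/(m·s²) (exponents m: -1, s: -2) do not match the derived units kg/(m·s²) (exponents kg: 1, m: -1, s: -2), so the claim is incorrect.

Answer: No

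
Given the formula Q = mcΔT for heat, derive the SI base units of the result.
Units of each symbol in Q = mcΔT:
  m (mass): kg
  c (specific heat capacity, in J/(kg·K)): m²/(s²·K)
  ΔT (temperature change): K

Multiplying the contributions: [kg] · [m²/(s²·K)] · [K]
Adding exponents of each base unit: kg: 1, m: 2, s: -2
SI base units of heat: kg·m²/s²

Answer: kg·m²/s²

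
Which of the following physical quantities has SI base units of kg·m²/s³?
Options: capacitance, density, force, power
Checking the SI base units of each option:
  capacitance (C = Q/V): s⁴·A²/(kg·m²)  ✗
  density (ρ = m/V): kg/m³  ✗
  force (F = ma): kg·m/s²  ✗
  power (P = W/t): kg·m²/s³  ✓ matches

Only power has units kg·m²/s³.

Answer: power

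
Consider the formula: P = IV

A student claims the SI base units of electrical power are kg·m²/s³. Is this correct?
Units of each symbol in P = IV:
  I (current): A
  V (voltage, in volts): kg·m²/(s³·A)

Multiplying the contributions: [A] · [kg·m²/(s³·A)]
Adding exponents of each base unit: kg: 1, m: 2, s: -3
SI base units of electrical power: kg·m²/s³

The claimed units kg·m²/s³ match the derived units, so the claim is correct.

Answer: Yes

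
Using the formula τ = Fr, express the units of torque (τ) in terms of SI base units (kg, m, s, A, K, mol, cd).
Units of each symbol in τ = Fr:
  F (force): kg·m/s²
  r (lever arm): m

Multiplying the contributions: [kg·m/s²] · [m]
Adding exponents of each base unit: kg: 1, m: 2, s: -2
SI base units of torque: kg·m²/s²

Answer: kg·m²/s²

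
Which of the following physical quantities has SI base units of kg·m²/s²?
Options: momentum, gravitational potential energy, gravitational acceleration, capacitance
Checking the SI base units of each option:
  momentum (p = mv): kg·m/s  ✗
  gravitational potential energy (U = -GMm/r): kg·m²/s²  ✓ matches
  gravitational acceleration (g = GM/r²): m/s²  ✗
  capacitance (C = Q/V): s⁴·A²/(kg·m²)  ✗

Only gravitational potential energy has units kg·m²/s².

Answer: gravitational potential energy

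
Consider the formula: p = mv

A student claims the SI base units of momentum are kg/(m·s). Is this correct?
Units of each symbol in p = mv:
  m (mass): kg
  v (velocity): m/s

Multiplying the contributions: [kg] · [m/s]
Adding exponents of each base unit: kg: 1, m: 1, s: -1
SI base units of momentum: kg·m/s

The claimed units kg/(m·s) (exponents kg: 1, m: -1, s: -1) do not match the derived units kg·m/s (exponents kg: 1, m: 1, s: -1), so the claim is incorrect.

Answer: No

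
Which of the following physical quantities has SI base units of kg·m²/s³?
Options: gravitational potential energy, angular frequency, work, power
Checking the SI base units of each option:
  gravitational potential energy (U = -GMm/r): kg·m²/s²  ✗
  angular frequency (ω = 2πf): 1/s  ✗
  work (W = Fd): kg·m²/s²  ✗
  power (P = W/t): kg·m²/s³  ✓ matches

Only power has units kg·m²/s³.

Answer: power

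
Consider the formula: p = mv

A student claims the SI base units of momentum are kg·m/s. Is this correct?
Units of each symbol in p = mv:
  m (mass): kg
  v (velocity): m/s

Multiplying the contributions: [kg] · [m/s]
Adding exponents of each base unit: kg: 1, m: 1, s: -1
SI base units of momentum: kg·m/s

The claimed units kg·m/s match the derived units, so the claim is correct.

Answer: Yes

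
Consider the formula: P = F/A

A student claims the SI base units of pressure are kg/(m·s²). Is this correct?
Units of each symbol in P = F/A:
  F (force): kg·m/s²
  A (area): m²  → in the denominator, contributes 1/m²

Multiplying the contributions: [kg·m/s²] · [1/m²]
Adding exponents of each base unit: kg: 1, m: -1, s: -2
SI base units of pressure: kg/(m·s²)

The claimed units kg/(m·s²) match the derived units, so the claim is correct.

Answer: Yes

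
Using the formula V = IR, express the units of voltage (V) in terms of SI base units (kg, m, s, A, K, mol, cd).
Units of each symbol in V = IR:
  I (current): A
  R (resistance, in ohms): kg·m²/(s³·A²)

Multiplying the contributions: [A] · [kg·m²/(s³·A²)]
Adding exponents of each base unit: kg: 1, m: 2, s: -3, A: -1
SI base units of voltage: kg·m²/(s³·A)

Answer: kg·m²/(s³·A)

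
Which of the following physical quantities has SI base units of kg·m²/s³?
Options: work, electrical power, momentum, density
Checking the SI base units of each option:
  work (W = Fd): kg·m²/s²  ✗
  electrical power (P = IV): kg·m²/s³  ✓ matches
  momentum (p = mv): kg·m/s  ✗
  density (ρ = m/V): kg/m³  ✗

Only electrical power has units kg·m²/s³.

Answer: electrical power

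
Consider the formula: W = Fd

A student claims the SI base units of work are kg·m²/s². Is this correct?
Units of each symbol in W = Fd:
  F (force): kg·m/s²
  d (displacement): m

Multiplying the contributions: [kg·m/s²] · [m]
Adding exponents of each base unit: kg: 1, m: 2, s: -2
SI base units of work: kg·m²/s²

The claimed units kg·m²/s² match the derived units, so the claim is correct.

Answer: Yes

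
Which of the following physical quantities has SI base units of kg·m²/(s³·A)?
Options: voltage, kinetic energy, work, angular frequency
Checking the SI base units of each option:
  voltage (V = IR): kg·m²/(s³·A)  ✓ matches
  kinetic energy (E = ½mv²): kg·m²/s²  ✗
  work (W = Fd): kg·m²/s²  ✗
  angular frequency (ω = 2πf): 1/s  ✗

Only voltage has units kg·m²/(s³·A).

Answer: voltage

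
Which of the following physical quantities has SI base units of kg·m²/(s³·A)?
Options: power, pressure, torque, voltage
Checking the SI base units of each option:
  power (P = W/t): kg·m²/s³  ✗
  pressure (P = F/A): kg/(m·s²)  ✗
  torque (τ = Fr): kg·m²/s²  ✗
  voltage (V = IR): kg·m²/(s³·A)  ✓ matches

Only voltage has units kg·m²/(s³·A).

Answer: voltage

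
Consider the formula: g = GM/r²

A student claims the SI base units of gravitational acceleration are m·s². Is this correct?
Units of each symbol in g = GM/r²:
  G (gravitational constant): m³/(kg·s²)
  M (mass): kg
  r (distance): m  → to the power 2 in the denominator, contributes 1/m²

Multiplying the contributions: [m³/(kg·s²)] · [kg] · [1/m²]
Adding exponents of each base unit: m: 1, s: -2
SI base units of gravitational acceleration: m/s²

The claimed units m·s² (exponents m: 1, s: 2) do not match the derived units m/s² (exponents m: 1, s: -2), so the claim is incorrect.

Answer: No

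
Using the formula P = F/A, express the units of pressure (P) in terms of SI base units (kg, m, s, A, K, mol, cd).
Units of each symbol in P = F/A:
  F (force): kg·m/s²
  A (area): m²  → in the denominator, contributes 1/m²

Multiplying the contributions: [kg·m/s²] · [1/m²]
Adding exponents of each base unit: kg: 1, m: -1, s: -2
SI base units of pressure: kg/(m·s²)

Answer: kg/(m·s²)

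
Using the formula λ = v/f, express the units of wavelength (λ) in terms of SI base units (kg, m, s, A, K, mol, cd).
Units of each symbol in λ = v/f:
  v (wave speed): m/s
  f (frequency): 1/s  → in the denominator, contributes s

Multiplying the contributions: [m/s] · [s]
Adding exponents of each base unit: m: 1
SI base units of wavelength: m

Answer: m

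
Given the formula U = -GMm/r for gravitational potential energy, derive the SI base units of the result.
Units of each symbol in U = -GMm/r:
  G (gravitational constant): m³/(kg·s²)
  M (mass): kg
  m (mass): kg
  r (distance): m  → in the denominator, contributes 1/m
  The minus sign does not affect the units.

Multiplying the contributions: [m³/(kg·s²)] · [kg] · [kg] · [1/m]
Adding exponents of each base unit: kg: 1, m: 2, s: -2
SI base units of gravitational potential energy: kg·m²/s²

Answer: kg·m²/s²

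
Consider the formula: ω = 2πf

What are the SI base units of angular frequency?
Units of each symbol in ω = 2πf:
  f (frequency): 1/s
  The factor 2π is dimensionless.

Multiplying the contributions: [1/s]
Adding exponents of each base unit: s: -1
SI base units of angular frequency: 1/s

Answer: 1/s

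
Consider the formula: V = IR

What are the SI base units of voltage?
Units of each symbol in V = IR:
  I (current): A
  R (resistance, in ohms): kg·m²/(s³·A²)

Multiplying the contributions: [A] · [kg·m²/(s³·A²)]
Adding exponents of each base unit: kg: 1, m: 2, s: -3, A: -1
SI base units of voltage: kg·m²/(s³·A)

Answer: kg·m²/(s³·A)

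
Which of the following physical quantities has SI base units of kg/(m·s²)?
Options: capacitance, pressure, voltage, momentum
Checking the SI base units of each option:
  capacitance (C = Q/V): s⁴·A²/(kg·m²)  ✗
  pressure (P = F/A): kg/(m·s²)  ✓ matches
  voltage (V = IR): kg·m²/(s³·A)  ✗
  momentum (p = mv): kg·m/s  ✗

Only pressure has units kg/(m·s²).

Answer: pressure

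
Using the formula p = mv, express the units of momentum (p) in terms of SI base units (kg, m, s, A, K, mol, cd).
Units of each symbol in p = mv:
  m (mass): kg
  v (velocity): m/s

Multiplying the contributions: [kg] · [m/s]
Adding exponents of each base unit: kg: 1, m: 1, s: -1
SI base units of momentum: kg·m/s

Answer: kg·m/s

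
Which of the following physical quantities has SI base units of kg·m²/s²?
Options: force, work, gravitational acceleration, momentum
Checking the SI base units of each option:
  force (F = ma): kg·m/s²  ✗
  work (W = Fd): kg·m²/s²  ✓ matches
  gravitational acceleration (g = GM/r²): m/s²  ✗
  momentum (p = mv): kg·m/s  ✗

Only work has units kg·m²/s².

Answer: work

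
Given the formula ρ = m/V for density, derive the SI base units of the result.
Units of each symbol in ρ = m/V:
  m (mass): kg
  V (volume): m³  → in the denominator, contributes 1/m³

Multiplying the contributions: [kg] · [1/m³]
Adding exponents of each base unit: kg: 1, m: -3
SI base units of density: kg/m³

Answer: kg/m³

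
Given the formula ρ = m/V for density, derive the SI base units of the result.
Units of each symbol in ρ = m/V:
  m (mass): kg
  V (volume): m³  → in the denominator, contributes 1/m³

Multiplying the contributions: [kg] · [1/m³]
Adding exponents of each base unit: kg: 1, m: -3
SI base units of density: kg/m³

Answer: kg/m³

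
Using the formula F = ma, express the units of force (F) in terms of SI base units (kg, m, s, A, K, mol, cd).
Units of each symbol in F = ma:
  m (mass): kg
  a (acceleration): m/s²

Multiplying the contributions: [kg] · [m/s²]
Adding exponents of each base unit: kg: 1, m: 1, s: -2
SI base units of force: kg·m/s²

Answer: kg·m/s²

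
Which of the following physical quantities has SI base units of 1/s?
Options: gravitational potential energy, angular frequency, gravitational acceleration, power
Checking the SI base units of each option:
  gravitational potential energy (U = -GMm/r): kg·m²/s²  ✗
  angular frequency (ω = 2πf): 1/s  ✓ matches
  gravitational acceleration (g = GM/r²): m/s²  ✗
  power (P = W/t): kg·m²/s³  ✗

Only angular frequency has units 1/s.

Answer: angular frequency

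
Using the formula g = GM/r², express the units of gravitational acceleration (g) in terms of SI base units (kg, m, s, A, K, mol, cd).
Units of each symbol in g = GM/r²:
  G (gravitational constant): m³/(kg·s²)
  M (mass): kg
  r (distance): m  → to the power 2 in the denominator, contributes 1/m²

Multiplying the contributions: [m³/(kg·s²)] · [kg] · [1/m²]
Adding exponents of each base unit: m: 1, s: -2
SI base units of gravitational acceleration: m/s²

Answer: m/s²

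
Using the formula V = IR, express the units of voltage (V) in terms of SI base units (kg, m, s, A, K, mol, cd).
Units of each symbol in V = IR:
  I (current): A
  R (resistance, in ohms): kg·m²/(s³·A²)

Multiplying the contributions: [A] · [kg·m²/(s³·A²)]
Adding exponents of each base unit: kg: 1, m: 2, s: -3, A: -1
SI base units of voltage: kg·m²/(s³·A)

Answer: kg·m²/(s³·A)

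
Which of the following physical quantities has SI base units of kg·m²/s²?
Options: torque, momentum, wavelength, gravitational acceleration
Checking the SI base units of each option:
  torque (τ = Fr): kg·m²/s²  ✓ matches
  momentum (p = mv): kg·m/s  ✗
  wavelength (λ = v/f): m  ✗
  gravitational acceleration (g = GM/r²): m/s²  ✗

Only torque has units kg·m²/s².

Answer: torque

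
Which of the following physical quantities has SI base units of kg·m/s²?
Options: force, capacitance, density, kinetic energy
Checking the SI base units of each option:
  force (F = ma): kg·m/s²  ✓ matches
  capacitance (C = Q/V): s⁴·A²/(kg·m²)  ✗
  density (ρ = m/V): kg/m³  ✗
  kinetic energy (E = ½mv²): kg·m²/s²  ✗

Only force has units kg·m/s².

Answer: force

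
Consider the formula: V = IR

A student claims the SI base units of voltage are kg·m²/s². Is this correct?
Units of each symbol in V = IR:
  I (current): A
  R (resistance, in ohms): kg·m²/(s³·A²)

Multiplying the contributions: [A] · [kg·m²/(s³·A²)]
Adding exponents of each base unit: kg: 1, m: 2, s: -3, A: -1
SI base units of voltage: kg·m²/(s³·A)

The claimed units kg·m²/s² (exponents kg: 1, m: 2, s: -2) do not match the derived units kg·m²/(s³·A) (exponents kg: 1, m: 2, s: -3, A: -1), so the claim is incorrect.

Answer: No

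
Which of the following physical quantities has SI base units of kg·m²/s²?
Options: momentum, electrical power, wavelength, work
Checking the SI base units of each option:
  momentum (p = mv): kg·m/s  ✗
  electrical power (P = IV): kg·m²/s³  ✗
  wavelength (λ = v/f): m  ✗
  work (W = Fd): kg·m²/s²  ✓ matches

Only work has units kg·m²/s².

Answer: work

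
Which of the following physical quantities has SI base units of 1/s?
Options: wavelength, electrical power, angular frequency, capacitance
Checking the SI base units of each option:
  wavelength (λ = v/f): m  ✗
  electrical power (P = IV): kg·m²/s³  ✗
  angular frequency (ω = 2πf): 1/s  ✓ matches
  capacitance (C = Q/V): s⁴·A²/(kg·m²)  ✗

Only angular frequency has units 1/s.

Answer: angular frequency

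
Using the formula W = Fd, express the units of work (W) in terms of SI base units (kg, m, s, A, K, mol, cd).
Units of each symbol in W = Fd:
  F (force): kg·m/s²
  d (displacement): m

Multiplying the contributions: [kg·m/s²] · [m]
Adding exponents of each base unit: kg: 1, m: 2, s: -2
SI base units of work: kg·m²/s²

Answer: kg·m²/s²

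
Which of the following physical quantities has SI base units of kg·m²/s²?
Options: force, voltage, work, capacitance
Checking the SI base units of each option:
  force (F = ma): kg·m/s²  ✗
  voltage (V = IR): kg·m²/(s³·A)  ✗
  work (W = Fd): kg·m²/s²  ✓ matches
  capacitance (C = Q/V): s⁴·A²/(kg·m²)  ✗

Only work has units kg·m²/s².

Answer: work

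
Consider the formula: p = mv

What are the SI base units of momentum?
Units of each symbol in p = mv:
  m (mass): kg
  v (velocity): m/s

Multiplying the contributions: [kg] · [m/s]
Adding exponents of each base unit: kg: 1, m: 1, s: -1
SI base units of momentum: kg·m/s

Answer: kg·m/s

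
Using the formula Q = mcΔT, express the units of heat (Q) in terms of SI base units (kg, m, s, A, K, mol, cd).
Units of each symbol in Q = mcΔT:
  m (mass): kg
  c (specific heat capacity, in J/(kg·K)): m²/(s²·K)
  ΔT (temperature change): K

Multiplying the contributions: [kg] · [m²/(s²·K)] · [K]
Adding exponents of each base unit: kg: 1, m: 2, s: -2
SI base units of heat: kg·m²/s²

Answer: kg·m²/s²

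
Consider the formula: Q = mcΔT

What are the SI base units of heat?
Units of each symbol in Q = mcΔT:
  m (mass): kg
  c (specific heat capacity, in J/(kg·K)): m²/(s²·K)
  ΔT (temperature change): K

Multiplying the contributions: [kg] · [m²/(s²·K)] · [K]
Adding exponents of each base unit: kg: 1, m: 2, s: -2
SI base units of heat: kg·m²/s²

Answer: kg·m²/s²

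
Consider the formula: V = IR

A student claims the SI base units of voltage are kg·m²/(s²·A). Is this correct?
Units of each symbol in V = IR:
  I (current): A
  R (resistance, in ohms): kg·m²/(s³·A²)

Multiplying the contributions: [A] · [kg·m²/(s³·A²)]
Adding exponents of each base unit: kg: 1, m: 2, s: -3, A: -1
SI base units of voltage: kg·m²/(s³·A)

The claimed units kg·m²/(s²·A) (exponents kg: 1, m: 2, s: -2, A: -1) do not match the derived units kg·m²/(s³·A) (exponents kg: 1, m: 2, s: -3, A: -1), so the claim is incorrect.

Answer: No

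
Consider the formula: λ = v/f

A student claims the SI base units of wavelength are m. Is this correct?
Units of each symbol in λ = v/f:
  v (wave speed): m/s
  f (frequency): 1/s  → in the denominator, contributes s

Multiplying the contributions: [m/s] · [s]
Adding exponents of each base unit: m: 1
SI base units of wavelength: m

The claimed units m match the derived units, so the claim is correct.

Answer: Yes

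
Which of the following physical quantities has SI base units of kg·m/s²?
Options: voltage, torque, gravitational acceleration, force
Checking the SI base units of each option:
  voltage (V = IR): kg·m²/(s³·A)  ✗
  torque (τ = Fr): kg·m²/s²  ✗
  gravitational acceleration (g = GM/r²): m/s²  ✗
  force (F = ma): kg·m/s²  ✓ matches

Only force has units kg·m/s².

Answer: force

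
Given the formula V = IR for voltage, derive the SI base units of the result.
Units of each symbol in V = IR:
  I (current): A
  R (resistance, in ohms): kg·m²/(s³·A²)

Multiplying the contributions: [A] · [kg·m²/(s³·A²)]
Adding exponents of each base unit: kg: 1, m: 2, s: -3, A: -1
SI base units of voltage: kg·m²/(s³·A)

Answer: kg·m²/(s³·A)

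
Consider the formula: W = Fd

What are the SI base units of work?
Units of each symbol in W = Fd:
  F (force): kg·m/s²
  d (displacement): m

Multiplying the contributions: [kg·m/s²] · [m]
Adding exponents of each base unit: kg: 1, m: 2, s: -2
SI base units of work: kg·m²/s²

Answer: kg·m²/s²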